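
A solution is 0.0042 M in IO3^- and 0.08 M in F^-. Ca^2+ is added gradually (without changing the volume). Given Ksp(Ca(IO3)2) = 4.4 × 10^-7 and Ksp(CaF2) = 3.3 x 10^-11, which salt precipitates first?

CaF2

Each salt begins to precipitate when Q = Ksp, i.e. when [Ca^2+] reaches its threshold.
For Ca(IO3)2: 4.4 × 10^-7 = (0.0042)^2 × [Ca^2+]  ⇒  [Ca^2+] = 2.5 × 10^-2 M.
For CaF2: 3.3 x 10^-11 = (0.08)^2 × [Ca^2+]  ⇒  [Ca^2+] = 5.2 × 10^-9 M.
The salt with the lower threshold [Ca^2+] precipitates first: CaF2.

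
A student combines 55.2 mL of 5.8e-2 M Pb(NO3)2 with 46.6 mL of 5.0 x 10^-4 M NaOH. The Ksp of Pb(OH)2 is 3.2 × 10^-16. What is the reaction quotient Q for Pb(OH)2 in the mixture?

Total volume = 55.2 + 46.6 = 101.8 mL.
[Pb^2+] = 5.8 x 10^-2 × (55.2/101.8) = 3.14 × 10^-2 M
[OH^-] = 5.0 × 10^-4 × (46.6/101.8) = 2.29 x 10^-4 M
Pb(OH)2(s) ⇌ Pb^2+ + 2 OH^-, so Q = [Pb^2+][OH^-]^2
Q = (3.14 × 10^-2)(2.29 × 10^-4)^2 = 1.6 × 10^-9
Q > Ksp, so Pb(OH)2 will precipitate.

Q = 1.6 × 10^-9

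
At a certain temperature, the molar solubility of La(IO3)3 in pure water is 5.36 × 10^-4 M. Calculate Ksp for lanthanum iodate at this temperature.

Ksp = 2.23 x 10^-12

La(IO3)3(s) ⇌ La^3+ + 3 IO3^-
Let s = molar solubility. Then [La^3+] = s and [IO3^-] = 3s.
Ksp = [La^3+][IO3^-]^3
So Ksp = s × (3s)^3 = 27s^4
Ksp = 27 × (5.36 × 10^-4)^4 = 2.23 × 10^-12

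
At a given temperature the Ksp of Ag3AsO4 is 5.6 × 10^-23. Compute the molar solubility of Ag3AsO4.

Ag3AsO4(s) <=> 3 Ag^+(aq) + AsO4^3-(aq)
Ksp = [Ag^+]^3[AsO4^3-]
For each mole of Ag3AsO4 that dissolves: [Ag^+] = 3s, [AsO4^3-] = s.
So Ksp = (3s)^3 × s = 27s^4
Solving, s = (5.6 × 10^-23/27)^(1/4) = 1.2 x 10^-6 M

s ≈ 1.2 × 10^-6 M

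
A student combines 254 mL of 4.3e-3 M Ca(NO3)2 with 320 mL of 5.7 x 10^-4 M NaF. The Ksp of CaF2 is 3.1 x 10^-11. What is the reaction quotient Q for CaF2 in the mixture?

1.9 x 10^-10

Total volume = 254 + 320 = 574 mL.
[Ca^2+] = 4.3 × 10^-3 × (254/574) = 1.90 × 10^-3 M
[F^-] = 5.7 × 10^-4 × (320/574) = 3.18 × 10^-4 M
CaF2(s) <=> Ca^2+(aq) + 2 F^-(aq), so Q = [Ca^2+][F^-]^2
Q = (1.90 x 10^-3)(3.18 × 10^-4)^2 = 1.9 × 10^-10
Q > Ksp, so CaF2 will precipitate.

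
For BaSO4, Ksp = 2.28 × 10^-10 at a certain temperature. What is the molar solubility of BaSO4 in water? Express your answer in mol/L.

BaSO4(s) <=> Ba^2+(aq) + SO4^2-(aq)
Ksp = [Ba^2+][SO4^2-]
With molar solubility s: [Ba^2+] = s, [SO4^2-] = s.
Ksp = s^2
s = √(2.28 × 10^-10) = 1.51 × 10^-5 M

1.51 x 10^-5 M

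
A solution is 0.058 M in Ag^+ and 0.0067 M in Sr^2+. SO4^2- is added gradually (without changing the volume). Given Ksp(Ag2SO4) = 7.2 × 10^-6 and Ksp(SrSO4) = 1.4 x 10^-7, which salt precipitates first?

SrSO4

Each salt begins to precipitate when Q = Ksp, i.e. when [SO4^2-] reaches its threshold.
For Ag2SO4: 7.2 × 10^-6 = (0.058)^2 × [SO4^2-]  ⇒  [SO4^2-] = 2.1 × 10^-3 M.
For SrSO4: 1.4 x 10^-7 = 0.0067 × [SO4^2-]  ⇒  [SO4^2-] = 2.1 × 10^-5 M.
The salt with the lower threshold [SO4^2-] precipitates first: SrSO4.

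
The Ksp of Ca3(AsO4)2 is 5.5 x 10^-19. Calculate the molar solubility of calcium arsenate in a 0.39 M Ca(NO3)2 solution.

1.5 × 10^-9 M

Ca3(AsO4)2(s) <=> 3 Ca^2+ + 2 AsO4^3-
Ksp = [Ca^2+]^3[AsO4^3-]^2
Let s = moles of Ca3(AsO4)2 that dissolve per litre. [Ca^2+] = 0.39 + 3s ≈ 0.39, [AsO4^3-] = 2s (Ksp is small, so little additional dissolves).
Ksp ≈ (0.39)^3 × (2s)^2
s = 1.5 × 10^-9 M
Check: 3s = 4.6 × 10^-9 ≪ 0.39, so the approximation is valid.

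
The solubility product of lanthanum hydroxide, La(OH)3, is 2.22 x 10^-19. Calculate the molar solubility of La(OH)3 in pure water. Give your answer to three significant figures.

La(OH)3(s) ⇌ La^3+ + 3 OH^-
Ksp = [La^3+][OH^-]^3
With molar solubility s: [La^3+] = s, [OH^-] = 3s.
Substituting: Ksp = s(3s)^3 = 27s^4
s^4 = 2.22 x 10^-19 / 27, so s = 9.52 × 10^-6 M

s ≈ 9.52e-6 M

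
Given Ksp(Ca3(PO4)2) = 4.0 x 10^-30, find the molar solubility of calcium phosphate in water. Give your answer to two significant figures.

s ≈ 5.2e-7 M

Ca3(PO4)2(s) ⇌ 3 Ca^2+(aq) + 2 PO4^3-(aq)
Ksp = [Ca^2+]^3[PO4^3-]^2
Let s = molar solubility. Then [Ca^2+] = 3s and [PO4^3-] = 2s.
Substituting: Ksp = (3s)^3(2s)^2 = 108s^5
s = (4.0 x 10^-30 / 108)^(1/5) = 5.2 x 10^-7 M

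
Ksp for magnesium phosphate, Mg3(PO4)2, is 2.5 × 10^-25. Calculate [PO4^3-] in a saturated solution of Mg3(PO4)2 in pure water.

[PO4^3-] = 9.4 × 10^-6 M

Mg3(PO4)2(s) <=> 3 Mg^2+ + 2 PO4^3-
Ksp = [Mg^2+]^3[PO4^3-]^2
For each mole of Mg3(PO4)2 that dissolves: [Mg^2+] = 3s, [PO4^3-] = 2s.
Ksp = (3s)^3(2s)^2 = 108s^5
s = (2.5 × 10^-25 / 108)^(1/5) = 4.71 × 10^-6 M
[PO4^3-] = 2s = 9.4 x 10^-6 M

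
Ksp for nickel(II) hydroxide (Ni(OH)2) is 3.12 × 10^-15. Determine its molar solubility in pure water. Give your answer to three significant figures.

s = 9.21 x 10^-6 M

Ni(OH)2(s) <=> Ni^2+(aq) + 2 OH^-(aq)
Ksp = [Ni^2+][OH^-]^2
For each mole of Ni(OH)2 that dissolves: [Ni^2+] = s, [OH^-] = 2s.
Substituting: Ksp = s(2s)^2 = 4s^3
Solving, s = (3.12 × 10^-15/4)^(1/3) = 9.21 x 10^-6 M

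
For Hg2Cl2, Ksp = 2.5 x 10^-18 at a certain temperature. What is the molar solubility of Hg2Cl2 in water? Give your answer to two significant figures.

Hg2Cl2(s) ⇌ Hg2^2+ + 2 Cl^-
Ksp = [Hg2^2+][Cl^-]^2
Let s = molar solubility. Then [Hg2^2+] = s and [Cl^-] = 2s.
Ksp = s(2s)^2 = 4s^3
s = (2.5 x 10^-18 / 4)^(1/3) = 8.5 x 10^-7 M

s ≈ 8.5 × 10^-7 M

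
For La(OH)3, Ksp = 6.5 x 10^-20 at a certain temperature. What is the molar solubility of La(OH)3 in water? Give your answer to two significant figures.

La(OH)3(s) ⇌ La^3+(aq) + 3 OH^-(aq)
Ksp = [La^3+][OH^-]^3
Let s = molar solubility. Then [La^3+] = s and [OH^-] = 3s.
Ksp = s(3s)^3 = 27s^4
Solving, s = (6.5 x 10^-20/27)^(1/4) = 7.0 x 10^-6 M

s = 7.0 × 10^-6 M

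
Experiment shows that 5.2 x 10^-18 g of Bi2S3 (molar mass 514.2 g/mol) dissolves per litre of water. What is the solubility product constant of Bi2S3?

Ksp ≈ 1.1 × 10^-98

Molar solubility s = (5.2 × 10^-18 g/L) / (514.2 g/mol) = 1.01 x 10^-20 M.
Bi2S3(s) <=> 2 Bi^3+(aq) + 3 S^2-(aq)
Let s = molar solubility. Then [Bi^3+] = 2s and [S^2-] = 3s.
Ksp = [Bi^3+]^2[S^2-]^3
So Ksp = (2s)^2 × (3s)^3 = 108s^5
With s = 1.01 × 10^-20: Ksp = 1.1 × 10^-98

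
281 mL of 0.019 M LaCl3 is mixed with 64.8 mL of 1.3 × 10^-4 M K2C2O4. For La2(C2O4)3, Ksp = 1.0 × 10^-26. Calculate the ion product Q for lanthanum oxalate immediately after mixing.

Total volume = 281 + 64.8 = 345.8 mL.
[La^3+] = 1.9 × 10^-2 × (281/345.8) = 1.54 x 10^-2 M
[C2O4^2-] = 1.3 × 10^-4 × (64.8/345.8) = 2.44 × 10^-5 M
La2(C2O4)3(s) ⇌ 2 La^3+(aq) + 3 C2O4^2-(aq), so Q = [La^3+]^2[C2O4^2-]^3
Q = (1.54 × 10^-2)^2(2.44 x 10^-5)^3 = 3.4 × 10^-18
Q > Ksp, so La2(C2O4)3 will precipitate.

Q = 3.4e-18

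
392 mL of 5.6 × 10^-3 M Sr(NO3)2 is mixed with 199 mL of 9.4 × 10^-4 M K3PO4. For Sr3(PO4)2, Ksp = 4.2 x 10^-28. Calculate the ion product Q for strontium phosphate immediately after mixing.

Total volume = 392 + 199 = 591 mL.
[Sr^2+] = 5.6 × 10^-3 × (392/591) = 3.71 × 10^-3 M
[PO4^3-] = 9.4 × 10^-4 × (199/591) = 3.17 × 10^-4 M
Sr3(PO4)2(s) <=> 3 Sr^2+(aq) + 2 PO4^3-(aq), so Q = [Sr^2+]^3[PO4^3-]^2
Q = (3.71 × 10^-3)^3(3.17 × 10^-4)^2 = 5.1 × 10^-15
Q > Ksp, so Sr3(PO4)2 will precipitate.

5.1e-15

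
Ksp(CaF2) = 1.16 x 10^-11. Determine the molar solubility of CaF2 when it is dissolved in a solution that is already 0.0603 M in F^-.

CaF2(s) <=> Ca^2+ + 2 F^-
Ksp = [Ca^2+][F^-]^2
If s mol/L dissolves here, [Ca^2+] = s, [F^-] = 0.0603 + 2s ≈ 0.0603 (Ksp is small, so little additional dissolves).
Ksp ≈ s × (0.0603)^2
s = 3.19 × 10^-9 M
Check: 2s = 6.4 x 10^-9 ≪ 0.0603, so the approximation is valid.

s = 3.19 × 10^-9 M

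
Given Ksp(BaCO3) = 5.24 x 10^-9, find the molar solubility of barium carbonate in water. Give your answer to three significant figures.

BaCO3(s) <=> Ba^2+ + CO3^2-
Ksp = [Ba^2+][CO3^2-]
With molar solubility s: [Ba^2+] = s, [CO3^2-] = s.
Ksp = (s)(s) = s^2
s = (5.24 x 10^-9)^(1/2) = 7.24 × 10^-5 M

s ≈ 7.24e-5 M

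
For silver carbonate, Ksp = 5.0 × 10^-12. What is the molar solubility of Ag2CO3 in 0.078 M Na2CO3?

Ag2CO3(s) ⇌ 2 Ag^+ + CO3^2-
Ksp = [Ag^+]^2[CO3^2-]
Let s be the molar solubility in this solution. [Ag^+] = 2s, [CO3^2-] = 0.078 + s ≈ 0.078 (common-ion effect: CO3^2- is already 0.078 M).
Ksp ≈ (2s)^2 × 0.078
s = 4.0 × 10^-6 M
Check: s = 4.0 × 10^-6 ≪ 0.078, so the approximation is valid.

s ≈ 4.0 x 10^-6 M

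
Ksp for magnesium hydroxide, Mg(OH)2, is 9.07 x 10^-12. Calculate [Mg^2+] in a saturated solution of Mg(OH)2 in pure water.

1.31e-4 M

Mg(OH)2(s) ⇌ Mg^2+ + 2 OH^-
Ksp = [Mg^2+][OH^-]^2
Let s = molar solubility. Then [Mg^2+] = s and [OH^-] = 2s.
So Ksp = s × (2s)^2 = 4s^3
Solving, s = (9.07 x 10^-12/4)^(1/3) = 1.314 x 10^-4 M
[Mg^2+] = s = 1.31 x 10^-4 M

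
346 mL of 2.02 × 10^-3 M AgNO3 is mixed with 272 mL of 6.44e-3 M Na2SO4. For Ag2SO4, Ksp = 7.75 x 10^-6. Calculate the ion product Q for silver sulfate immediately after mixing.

Total volume = 346 + 272 = 618 mL.
[Ag^+] = 2.02 x 10^-3 × (346/618) = 1.131 × 10^-3 M
[SO4^2-] = 6.44 × 10^-3 × (272/618) = 2.834 x 10^-3 M
Ag2SO4(s) <=> 2 Ag^+ + SO4^2-, so Q = [Ag^+]^2[SO4^2-]
Q = (1.131 × 10^-3)^2(2.834 x 10^-3) = 3.63 × 10^-9
Q < Ksp, so no precipitate of Ag2SO4 forms.

Q ≈ 3.63 × 10^-9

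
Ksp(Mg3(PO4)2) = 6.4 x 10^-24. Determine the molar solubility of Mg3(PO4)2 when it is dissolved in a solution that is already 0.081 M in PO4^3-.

Mg3(PO4)2(s) ⇌ 3 Mg^2+ + 2 PO4^3-
Ksp = [Mg^2+]^3[PO4^3-]^2
If s mol/L dissolves here, [Mg^2+] = 3s, [PO4^3-] = 0.081 + 2s ≈ 0.081 (since the PO4^3- already present dominates).
Ksp ≈ (3s)^3 × (0.081)^2
s = 3.3 × 10^-8 M
Check: 2s = 6.6 × 10^-8 ≪ 0.081, so the approximation is valid.

s ≈ 3.3e-8 M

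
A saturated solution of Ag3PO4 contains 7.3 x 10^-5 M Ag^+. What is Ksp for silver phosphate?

9.5e-18

Ag3PO4(s) <=> 3 Ag^+ + PO4^3-
Stoichiometry gives [PO4^3-] = (1/3)[Ag^+] = 2.43 × 10^-5 M.
Ksp = [Ag^+]^3[PO4^3-]
Ksp = (7.3 x 10^-5)^3 × 2.43 x 10^-5 = 9.5 × 10^-18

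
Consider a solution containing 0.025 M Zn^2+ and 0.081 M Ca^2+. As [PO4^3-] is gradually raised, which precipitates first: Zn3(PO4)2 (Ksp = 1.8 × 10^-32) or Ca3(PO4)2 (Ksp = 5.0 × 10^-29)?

Precipitation of each salt starts when its ion product equals its Ksp.
For Zn3(PO4)2: 1.8 × 10^-32 = (0.025)^3 × [PO4^3-]^2  ⇒  [PO4^3-] = 3.4 × 10^-14 M.
For Ca3(PO4)2: 5.0 × 10^-29 = (0.081)^3 × [PO4^3-]^2  ⇒  [PO4^3-] = 3.1 × 10^-13 M.
The salt with the lower threshold [PO4^3-] precipitates first: Zn3(PO4)2.

Zn3(PO4)2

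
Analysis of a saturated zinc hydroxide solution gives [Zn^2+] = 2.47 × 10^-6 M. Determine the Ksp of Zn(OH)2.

Zn(OH)2(s) ⇌ Zn^2+(aq) + 2 OH^-(aq)
Stoichiometry gives [OH^-] = (2/1)[Zn^2+] = 4.940 x 10^-6 M.
Ksp = [Zn^2+][OH^-]^2
Ksp = 2.47 × 10^-6 × (4.940 × 10^-6)^2 = 6.03 × 10^-17

Ksp = 6.03e-17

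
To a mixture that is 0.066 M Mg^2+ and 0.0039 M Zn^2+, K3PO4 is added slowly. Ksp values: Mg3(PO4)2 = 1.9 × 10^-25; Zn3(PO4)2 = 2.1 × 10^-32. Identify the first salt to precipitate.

Zn3(PO4)2

Each salt begins to precipitate when Q = Ksp, i.e. when [PO4^3-] reaches its threshold.
For Mg3(PO4)2: 1.9 × 10^-25 = (0.066)^3 × [PO4^3-]^2  ⇒  [PO4^3-] = 2.6 x 10^-11 M.
For Zn3(PO4)2: 2.1 × 10^-32 = (0.0039)^3 × [PO4^3-]^2  ⇒  [PO4^3-] = 5.9 x 10^-13 M.
The salt with the lower threshold [PO4^3-] precipitates first: Zn3(PO4)2.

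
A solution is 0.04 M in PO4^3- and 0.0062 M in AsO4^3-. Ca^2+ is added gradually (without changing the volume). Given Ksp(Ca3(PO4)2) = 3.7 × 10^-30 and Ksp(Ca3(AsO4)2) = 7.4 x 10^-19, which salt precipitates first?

Each salt begins to precipitate when Q = Ksp, i.e. when [Ca^2+] reaches its threshold.
For Ca3(PO4)2: 3.7 × 10^-30 = (0.04)^2 × [Ca^2+]^3  ⇒  [Ca^2+] = 1.3 × 10^-9 M.
For Ca3(AsO4)2: 7.4 x 10^-19 = (0.0062)^2 × [Ca^2+]^3  ⇒  [Ca^2+] = 2.7 × 10^-5 M.
The salt with the lower threshold [Ca^2+] precipitates first: Ca3(PO4)2.

Ca3(PO4)2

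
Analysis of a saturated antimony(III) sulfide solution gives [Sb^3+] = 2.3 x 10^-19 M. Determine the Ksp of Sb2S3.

Sb2S3(s) <=> 2 Sb^3+(aq) + 3 S^2-(aq)
Stoichiometry gives [S^2-] = (3/2)[Sb^3+] = 3.45 × 10^-19 M.
Ksp = [Sb^3+]^2[S^2-]^3
Ksp = (2.3 × 10^-19)^2 × (3.45 × 10^-19)^3 = 2.2 × 10^-93

Ksp = 2.2e-93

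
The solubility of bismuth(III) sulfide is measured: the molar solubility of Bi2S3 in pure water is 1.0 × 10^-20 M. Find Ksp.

Ksp ≈ 1.1 × 10^-98

Bi2S3(s) ⇌ 2 Bi^3+ + 3 S^2-
If s mol/L of Bi2S3 dissolves, [Bi^3+] = 2s and [S^2-] = 3s.
Ksp = [Bi^3+]^2[S^2-]^3
So Ksp = (2s)^2 × (3s)^3 = 108s^5
With s = 1.0 × 10^-20: Ksp = 1.1 x 10^-98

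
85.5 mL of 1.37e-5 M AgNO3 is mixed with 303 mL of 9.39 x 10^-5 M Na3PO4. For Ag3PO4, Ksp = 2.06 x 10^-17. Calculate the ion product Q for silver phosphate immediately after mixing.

Q ≈ 2.01 x 10^-21

Total volume = 85.5 + 303 = 388.5 mL.
[Ag^+] = 1.37 × 10^-5 × (85.5/388.5) = 3.015 × 10^-6 M
[PO4^3-] = 9.39 x 10^-5 × (303/388.5) = 7.323 × 10^-5 M
Ag3PO4(s) <=> 3 Ag^+ + PO4^3-, so Q = [Ag^+]^3[PO4^3-]
Q = (3.015 x 10^-6)^3(7.323 × 10^-5) = 2.01 × 10^-21
Q < Ksp, so no precipitate of Ag3PO4 forms.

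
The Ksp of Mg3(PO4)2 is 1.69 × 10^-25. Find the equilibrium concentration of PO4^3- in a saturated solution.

[PO4^3-] ≈ 8.71e-6 M

Mg3(PO4)2(s) <=> 3 Mg^2+(aq) + 2 PO4^3-(aq)
Ksp = [Mg^2+]^3[PO4^3-]^2
Let s = molar solubility. Then [Mg^2+] = 3s and [PO4^3-] = 2s.
Substituting: Ksp = (3s)^3(2s)^2 = 108s^5
s^5 = 1.69 × 10^-25 / 108, so s = 4.354 x 10^-6 M
[PO4^3-] = 2s = 8.71 × 10^-6 M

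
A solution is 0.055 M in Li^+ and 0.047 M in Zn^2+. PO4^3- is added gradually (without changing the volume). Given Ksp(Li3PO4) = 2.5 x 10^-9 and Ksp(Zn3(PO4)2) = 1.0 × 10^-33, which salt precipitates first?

Zn3(PO4)2

Each salt begins to precipitate when Q = Ksp, i.e. when [PO4^3-] reaches its threshold.
For Li3PO4: 2.5 x 10^-9 = (0.055)^3 × [PO4^3-]  ⇒  [PO4^3-] = 1.5 × 10^-5 M.
For Zn3(PO4)2: 1.0 × 10^-33 = (0.047)^3 × [PO4^3-]^2  ⇒  [PO4^3-] = 3.1 × 10^-15 M.
The salt with the lower threshold [PO4^3-] precipitates first: Zn3(PO4)2.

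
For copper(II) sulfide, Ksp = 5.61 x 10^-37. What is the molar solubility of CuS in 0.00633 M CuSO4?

s = 8.86e-35 M

CuS(s) <=> Cu^2+(aq) + S^2-(aq)
Ksp = [Cu^2+][S^2-]
Let s be the molar solubility in this solution. [Cu^2+] = 0.00633 + s ≈ 0.00633, [S^2-] = s (since Cu^2+ from CuSO4 dominates).
Ksp ≈ 0.00633 × s
s = 8.86 x 10^-35 M
Check: s = 8.9 x 10^-35 ≪ 0.00633, so the approximation is valid.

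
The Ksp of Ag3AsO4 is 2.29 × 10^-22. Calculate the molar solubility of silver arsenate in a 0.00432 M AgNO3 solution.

s = 2.84 × 10^-15 M

Ag3AsO4(s) <=> 3 Ag^+ + AsO4^3-
Ksp = [Ag^+]^3[AsO4^3-]
Let s = moles of Ag3AsO4 that dissolve per litre. [Ag^+] = 0.00432 + 3s ≈ 0.00432, [AsO4^3-] = s (since Ag^+ from AgNO3 dominates).
Ksp ≈ (0.00432)^3 × s
s = 2.84 × 10^-15 M
Check: 3s = 8.5 x 10^-15 ≪ 0.00432, so the approximation is valid.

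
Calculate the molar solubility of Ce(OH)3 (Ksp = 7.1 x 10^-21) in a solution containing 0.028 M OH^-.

Ce(OH)3(s) ⇌ Ce^3+ + 3 OH^-
Ksp = [Ce^3+][OH^-]^3
If s mol/L dissolves here, [Ce^3+] = s, [OH^-] = 0.028 + 3s ≈ 0.028 (since the OH^- already present dominates).
Ksp ≈ s × (0.028)^3
s = 3.2 x 10^-16 M
Check: 3s = 9.7 x 10^-16 ≪ 0.028, so the approximation is valid.

s ≈ 3.2 × 10^-16 M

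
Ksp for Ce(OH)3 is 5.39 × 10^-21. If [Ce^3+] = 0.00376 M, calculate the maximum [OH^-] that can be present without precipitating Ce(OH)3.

Ce(OH)3(s) ⇌ Ce^3+ + 3 OH^-
Ksp = [Ce^3+][OH^-]^3
Precipitation begins when Q = Ksp. With [Ce^3+] = 0.00376 M:
5.39 × 10^-21 = (0.00376) × [OH^-]^3
[OH^-] = (5.39 × 10^-21 / 3.76 × 10^-3)^(1/3) = 1.13 x 10^-6 M

[OH^-] = 1.13e-6 M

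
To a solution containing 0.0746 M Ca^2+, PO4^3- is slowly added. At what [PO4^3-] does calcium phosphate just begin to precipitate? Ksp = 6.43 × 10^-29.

[PO4^3-] = 3.94e-13 M

Ca3(PO4)2(s) <=> 3 Ca^2+(aq) + 2 PO4^3-(aq)
Ksp = [Ca^2+]^3[PO4^3-]^2
Precipitation begins when Q = Ksp. With [Ca^2+] = 0.0746 M:
6.43 × 10^-29 = (0.0746)^3 × [PO4^3-]^2
[PO4^3-] = (6.43 × 10^-29 / 4.152 x 10^-4)^(1/2) = 3.94 × 10^-13 M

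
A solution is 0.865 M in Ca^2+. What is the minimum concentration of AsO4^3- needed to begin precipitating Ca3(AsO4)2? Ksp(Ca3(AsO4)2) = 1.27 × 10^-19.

4.43e-10 M

Ca3(AsO4)2(s) ⇌ 3 Ca^2+ + 2 AsO4^3-
Ksp = [Ca^2+]^3[AsO4^3-]^2
Precipitation begins when Q = Ksp. With [Ca^2+] = 0.865 M:
1.27 × 10^-19 = (0.865)^3 × [AsO4^3-]^2
[AsO4^3-] = (1.27 × 10^-19 / 6.472 x 10^-1)^(1/2) = 4.43 × 10^-10 M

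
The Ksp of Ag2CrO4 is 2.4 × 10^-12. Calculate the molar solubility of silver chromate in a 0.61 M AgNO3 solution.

s = 6.4 x 10^-12 M

Ag2CrO4(s) <=> 2 Ag^+(aq) + CrO4^2-(aq)
Ksp = [Ag^+]^2[CrO4^2-]
Let s = moles of Ag2CrO4 that dissolve per litre. [Ag^+] = 0.61 + 2s ≈ 0.61, [CrO4^2-] = s (common-ion effect: Ag^+ is already 0.61 M).
Ksp ≈ (0.61)^2 × s
s = 6.4 × 10^-12 M
Check: 2s = 1.3 x 10^-11 ≪ 0.61, so the approximation is valid.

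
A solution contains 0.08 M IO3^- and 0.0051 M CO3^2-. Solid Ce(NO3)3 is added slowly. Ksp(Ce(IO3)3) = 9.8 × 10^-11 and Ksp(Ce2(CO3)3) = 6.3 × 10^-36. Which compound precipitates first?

Each salt begins to precipitate when Q = Ksp, i.e. when [Ce^3+] reaches its threshold.
For Ce(IO3)3: 9.8 × 10^-11 = (0.08)^3 × [Ce^3+]  ⇒  [Ce^3+] = 1.9 × 10^-7 M.
For Ce2(CO3)3: 6.3 × 10^-36 = (0.0051)^3 × [Ce^3+]^2  ⇒  [Ce^3+] = 6.9 × 10^-15 M.
The salt with the lower threshold [Ce^3+] precipitates first: Ce2(CO3)3.

Ce2(CO3)3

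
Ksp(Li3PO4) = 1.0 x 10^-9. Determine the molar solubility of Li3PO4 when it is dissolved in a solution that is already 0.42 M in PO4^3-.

Li3PO4(s) ⇌ 3 Li^+(aq) + PO4^3-(aq)
Ksp = [Li^+]^3[PO4^3-]
Let s = moles of Li3PO4 that dissolve per litre. [Li^+] = 3s, [PO4^3-] = 0.42 + s ≈ 0.42 (Ksp is small, so little additional dissolves).
Ksp ≈ (3s)^3 × 0.42
s = 4.5 × 10^-4 M
Check: s = 4.5 x 10^-4 ≪ 0.42, so the approximation is valid.

s = 4.5 × 10^-4 M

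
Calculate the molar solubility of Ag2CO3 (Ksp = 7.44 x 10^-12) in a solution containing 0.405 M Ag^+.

s ≈ 4.54 x 10^-11 M

Ag2CO3(s) ⇌ 2 Ag^+ + CO3^2-
Ksp = [Ag^+]^2[CO3^2-]
Let s be the molar solubility in this solution. [Ag^+] = 0.405 + 2s ≈ 0.405, [CO3^2-] = s (since the Ag^+ already present dominates).
Ksp ≈ (0.405)^2 × s
s = 4.54 x 10^-11 M
Check: 2s = 9.1 × 10^-11 ≪ 0.405, so the approximation is valid.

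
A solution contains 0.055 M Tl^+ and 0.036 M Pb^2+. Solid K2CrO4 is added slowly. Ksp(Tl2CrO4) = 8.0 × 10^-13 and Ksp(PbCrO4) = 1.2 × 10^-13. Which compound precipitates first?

PbCrO4

Precipitation of each salt starts when its ion product equals its Ksp.
For Tl2CrO4: 8.0 × 10^-13 = (0.055)^2 × [CrO4^2-]  ⇒  [CrO4^2-] = 2.6 x 10^-10 M.
For PbCrO4: 1.2 × 10^-13 = 0.036 × [CrO4^2-]  ⇒  [CrO4^2-] = 3.3 × 10^-12 M.
The salt with the lower threshold [CrO4^2-] precipitates first: PbCrO4.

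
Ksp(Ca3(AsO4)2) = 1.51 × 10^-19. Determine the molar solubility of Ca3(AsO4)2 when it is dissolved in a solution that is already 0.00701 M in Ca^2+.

s = 3.31e-7 M

Ca3(AsO4)2(s) ⇌ 3 Ca^2+(aq) + 2 AsO4^3-(aq)
Ksp = [Ca^2+]^3[AsO4^3-]^2
Let s be the molar solubility in this solution. [Ca^2+] = 0.00701 + 3s ≈ 0.00701, [AsO4^3-] = 2s (since the Ca^2+ already present dominates).
Ksp ≈ (0.00701)^3 × (2s)^2
s = 3.31 x 10^-7 M
Check: 3s = 9.9 × 10^-7 ≪ 0.00701, so the approximation is valid.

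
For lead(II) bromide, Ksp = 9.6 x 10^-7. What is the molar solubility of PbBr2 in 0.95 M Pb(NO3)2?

s = 5.0 × 10^-4 M

PbBr2(s) ⇌ Pb^2+(aq) + 2 Br^-(aq)
Ksp = [Pb^2+][Br^-]^2
If s mol/L dissolves here, [Pb^2+] = 0.95 + s ≈ 0.95, [Br^-] = 2s (Ksp is small, so little additional dissolves).
Ksp ≈ 0.95 × (2s)^2
s = 5.0 × 10^-4 M
Check: s = 5.0 × 10^-4 ≪ 0.95, so the approximation is valid.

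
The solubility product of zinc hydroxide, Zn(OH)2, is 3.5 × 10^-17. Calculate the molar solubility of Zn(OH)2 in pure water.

2.1e-6 M

Zn(OH)2(s) ⇌ Zn^2+(aq) + 2 OH^-(aq)
Ksp = [Zn^2+][OH^-]^2
For each mole of Zn(OH)2 that dissolves: [Zn^2+] = s, [OH^-] = 2s.
Ksp = s(2s)^2 = 4s^3
s = (3.5 × 10^-17 / 4)^(1/3) = 2.1 × 10^-6 M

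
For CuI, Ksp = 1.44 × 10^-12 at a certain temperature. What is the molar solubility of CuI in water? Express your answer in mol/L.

CuI(s) ⇌ Cu^+(aq) + I^-(aq)
Ksp = [Cu^+][I^-]
If s mol/L of CuI dissolves, [Cu^+] = s and [I^-] = s.
Ksp = (s)(s) = s^2
s = √(1.44 × 10^-12) = 1.20 × 10^-6 M

s = 1.20 × 10^-6 M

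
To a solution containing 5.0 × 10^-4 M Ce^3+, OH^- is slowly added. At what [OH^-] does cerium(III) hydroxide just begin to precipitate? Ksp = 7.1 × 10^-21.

[OH^-] = 2.4 × 10^-6 M

Ce(OH)3(s) ⇌ Ce^3+(aq) + 3 OH^-(aq)
Ksp = [Ce^3+][OH^-]^3
Precipitation begins when Q = Ksp. With [Ce^3+] = 5.0 × 10^-4 M:
7.1 × 10^-21 = (5.0 × 10^-4) × [OH^-]^3
[OH^-] = (7.1 × 10^-21 / 5.0 × 10^-4)^(1/3) = 2.4 × 10^-6 M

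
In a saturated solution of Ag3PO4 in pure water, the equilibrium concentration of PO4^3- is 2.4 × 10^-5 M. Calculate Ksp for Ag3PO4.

Ag3PO4(s) ⇌ 3 Ag^+ + PO4^3-
Stoichiometry gives [Ag^+] = (3/1)[PO4^3-] = 7.20 × 10^-5 M.
Ksp = [Ag^+]^3[PO4^3-]
Ksp = (7.20 × 10^-5)^3 × 2.4 × 10^-5 = 9.0 × 10^-18

Ksp ≈ 9.0 × 10^-18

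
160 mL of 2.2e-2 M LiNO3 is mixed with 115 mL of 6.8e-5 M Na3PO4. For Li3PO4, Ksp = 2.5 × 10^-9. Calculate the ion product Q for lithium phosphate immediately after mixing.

Q ≈ 6.0 × 10^-11

Total volume = 160 + 115 = 275 mL.
[Li^+] = 2.2 x 10^-2 × (160/275) = 1.28 x 10^-2 M
[PO4^3-] = 6.8 × 10^-5 × (115/275) = 2.84 × 10^-5 M
Li3PO4(s) <=> 3 Li^+(aq) + PO4^3-(aq), so Q = [Li^+]^3[PO4^3-]
Q = (1.28 x 10^-2)^3(2.84 × 10^-5) = 6.0 x 10^-11
Q < Ksp, so no precipitate of Li3PO4 forms.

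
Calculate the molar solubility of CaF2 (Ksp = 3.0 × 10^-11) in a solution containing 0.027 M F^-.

CaF2(s) ⇌ Ca^2+ + 2 F^-
Ksp = [Ca^2+][F^-]^2
Let s be the molar solubility in this solution. [Ca^2+] = s, [F^-] = 0.027 + 2s ≈ 0.027 (since the F^- already present dominates).
Ksp ≈ s × (0.027)^2
s = 4.1 x 10^-8 M
Check: 2s = 8.2 × 10^-8 ≪ 0.027, so the approximation is valid.

s ≈ 4.1 × 10^-8 M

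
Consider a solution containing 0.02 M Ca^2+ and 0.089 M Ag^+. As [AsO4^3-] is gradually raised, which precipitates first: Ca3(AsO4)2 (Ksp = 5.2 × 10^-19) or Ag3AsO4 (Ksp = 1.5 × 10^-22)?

Ag3AsO4

Each salt begins to precipitate when Q = Ksp, i.e. when [AsO4^3-] reaches its threshold.
For Ca3(AsO4)2: 5.2 × 10^-19 = (0.02)^3 × [AsO4^3-]^2  ⇒  [AsO4^3-] = 2.5 x 10^-7 M.
For Ag3AsO4: 1.5 × 10^-22 = (0.089)^3 × [AsO4^3-]  ⇒  [AsO4^3-] = 2.1 x 10^-19 M.
The salt with the lower threshold [AsO4^3-] precipitates first: Ag3AsO4.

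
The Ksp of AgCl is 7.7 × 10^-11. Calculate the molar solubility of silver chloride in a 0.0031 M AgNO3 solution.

s = 2.5 x 10^-8 M

AgCl(s) <=> Ag^+(aq) + Cl^-(aq)
Ksp = [Ag^+][Cl^-]
Let s be the molar solubility in this solution. [Ag^+] = 0.0031 + s ≈ 0.0031, [Cl^-] = s (common-ion effect: Ag^+ is already 0.0031 M).
Ksp ≈ 0.0031 × s
s = 2.5 × 10^-8 M
Check: s = 2.5 × 10^-8 ≪ 0.0031, so the approximation is valid.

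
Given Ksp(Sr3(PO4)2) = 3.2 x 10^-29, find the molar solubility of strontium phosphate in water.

Sr3(PO4)2(s) ⇌ 3 Sr^2+ + 2 PO4^3-
Ksp = [Sr^2+]^3[PO4^3-]^2
Let s = molar solubility. Then [Sr^2+] = 3s and [PO4^3-] = 2s.
So Ksp = (3s)^3 × (2s)^2 = 108s^5
s = (3.2 x 10^-29 / 108)^(1/5) = 7.8 x 10^-7 M

s = 7.8 × 10^-7 M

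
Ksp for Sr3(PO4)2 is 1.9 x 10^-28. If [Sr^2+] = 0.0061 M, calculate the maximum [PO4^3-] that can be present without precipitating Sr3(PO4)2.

[PO4^3-] ≈ 2.9 × 10^-11 M

Sr3(PO4)2(s) ⇌ 3 Sr^2+ + 2 PO4^3-
Ksp = [Sr^2+]^3[PO4^3-]^2
Precipitation begins when Q = Ksp. With [Sr^2+] = 0.0061 M:
1.9 x 10^-28 = (0.0061)^3 × [PO4^3-]^2
[PO4^3-] = (1.9 x 10^-28 / 2.27 × 10^-7)^(1/2) = 2.9 × 10^-11 M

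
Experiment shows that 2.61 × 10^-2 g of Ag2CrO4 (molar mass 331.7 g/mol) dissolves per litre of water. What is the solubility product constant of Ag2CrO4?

Molar solubility s = (2.61 x 10^-2 g/L) / (331.7 g/mol) = 7.869 × 10^-5 M.
Ag2CrO4(s) <=> 2 Ag^+(aq) + CrO4^2-(aq)
For each mole of Ag2CrO4 that dissolves: [Ag^+] = 2s, [CrO4^2-] = s.
Ksp = [Ag^+]^2[CrO4^2-]
Substituting: Ksp = (2s)^2s = 4s^3
With s = 7.869 × 10^-5: Ksp = 1.95 x 10^-12

Ksp = 1.95 × 10^-12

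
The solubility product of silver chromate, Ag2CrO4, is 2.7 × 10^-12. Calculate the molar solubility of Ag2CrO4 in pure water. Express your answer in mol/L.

Ag2CrO4(s) ⇌ 2 Ag^+(aq) + CrO4^2-(aq)
Ksp = [Ag^+]^2[CrO4^2-]
With molar solubility s: [Ag^+] = 2s, [CrO4^2-] = s.
Ksp = (2s)^2s = 4s^3
Solving, s = (2.7 × 10^-12/4)^(1/3) = 8.8 x 10^-5 M

s ≈ 8.8 x 10^-5 M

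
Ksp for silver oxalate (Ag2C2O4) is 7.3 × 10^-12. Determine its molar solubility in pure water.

1.2 × 10^-4 M

Ag2C2O4(s) <=> 2 Ag^+(aq) + C2O4^2-(aq)
Ksp = [Ag^+]^2[C2O4^2-]
Let s = molar solubility. Then [Ag^+] = 2s and [C2O4^2-] = s.
Substituting: Ksp = (2s)^2s = 4s^3
Solving, s = (7.3 × 10^-12/4)^(1/3) = 1.2 × 10^-4 M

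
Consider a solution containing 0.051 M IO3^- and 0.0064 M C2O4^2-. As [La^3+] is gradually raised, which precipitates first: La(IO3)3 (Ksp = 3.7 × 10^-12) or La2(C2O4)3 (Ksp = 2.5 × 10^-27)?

Precipitation of each salt starts when its ion product equals its Ksp.
For La(IO3)3: 3.7 × 10^-12 = (0.051)^3 × [La^3+]  ⇒  [La^3+] = 2.8 × 10^-8 M.
For La2(C2O4)3: 2.5 × 10^-27 = (0.0064)^3 × [La^3+]^2  ⇒  [La^3+] = 9.8 × 10^-11 M.
The salt with the lower threshold [La^3+] precipitates first: La2(C2O4)3.

La2(C2O4)3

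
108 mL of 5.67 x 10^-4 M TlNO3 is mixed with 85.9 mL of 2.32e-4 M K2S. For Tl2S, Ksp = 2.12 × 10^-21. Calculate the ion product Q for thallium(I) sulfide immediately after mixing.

Total volume = 108 + 85.9 = 193.9 mL.
[Tl^+] = 5.67 × 10^-4 × (108/193.9) = 3.158 × 10^-4 M
[S^2-] = 2.32 × 10^-4 × (85.9/193.9) = 1.028 x 10^-4 M
Tl2S(s) ⇌ 2 Tl^+ + S^2-, so Q = [Tl^+]^2[S^2-]
Q = (3.158 × 10^-4)^2(1.028 × 10^-4) = 1.03 × 10^-11
Q > Ksp, so Tl2S will precipitate.

1.03 × 10^-11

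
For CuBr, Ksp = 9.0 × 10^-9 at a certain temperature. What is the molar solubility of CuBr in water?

CuBr(s) ⇌ Cu^+ + Br^-
Ksp = [Cu^+][Br^-]
Let s = molar solubility. Then [Cu^+] = s and [Br^-] = s.
Ksp = s × s = s^2
s = √(9.0 × 10^-9) = 9.5 × 10^-5 M

s = 9.5 × 10^-5 M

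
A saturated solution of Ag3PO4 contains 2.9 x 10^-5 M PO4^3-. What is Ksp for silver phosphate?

Ag3PO4(s) ⇌ 3 Ag^+(aq) + PO4^3-(aq)
Stoichiometry gives [Ag^+] = (3/1)[PO4^3-] = 8.70 x 10^-5 M.
Ksp = [Ag^+]^3[PO4^3-]
Ksp = (8.70 × 10^-5)^3 × 2.9 x 10^-5 = 1.9 × 10^-17

Ksp ≈ 1.9e-17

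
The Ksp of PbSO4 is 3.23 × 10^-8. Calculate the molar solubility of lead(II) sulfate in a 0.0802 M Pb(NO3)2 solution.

PbSO4(s) ⇌ Pb^2+ + SO4^2-
Ksp = [Pb^2+][SO4^2-]
Let s = moles of PbSO4 that dissolve per litre. [Pb^2+] = 0.0802 + s ≈ 0.0802, [SO4^2-] = s (common-ion effect: Pb^2+ is already 0.0802 M).
Ksp ≈ 0.0802 × s
s = 4.03 × 10^-7 M
Check: s = 4.0 × 10^-7 ≪ 0.0802, so the approximation is valid.

4.03e-7 M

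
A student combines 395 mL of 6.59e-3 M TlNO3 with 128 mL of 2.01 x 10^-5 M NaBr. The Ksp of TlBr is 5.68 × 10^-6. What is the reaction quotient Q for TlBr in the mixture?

Q = 2.45 × 10^-8

Total volume = 395 + 128 = 523 mL.
[Tl^+] = 6.59 × 10^-3 × (395/523) = 4.977 x 10^-3 M
[Br^-] = 2.01 × 10^-5 × (128/523) = 4.919 × 10^-6 M
TlBr(s) <=> Tl^+ + Br^-, so Q = [Tl^+][Br^-]
Q = (4.977 x 10^-3)(4.919 × 10^-6) = 2.45 × 10^-8
Q < Ksp, so no precipitate of TlBr forms.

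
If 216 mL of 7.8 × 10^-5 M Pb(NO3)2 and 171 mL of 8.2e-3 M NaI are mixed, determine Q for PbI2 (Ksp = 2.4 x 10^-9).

Total volume = 216 + 171 = 387 mL.
[Pb^2+] = 7.8 x 10^-5 × (216/387) = 4.35 × 10^-5 M
[I^-] = 8.2 × 10^-3 × (171/387) = 3.62 x 10^-3 M
PbI2(s) ⇌ Pb^2+(aq) + 2 I^-(aq), so Q = [Pb^2+][I^-]^2
Q = (4.35 × 10^-5)(3.62 x 10^-3)^2 = 5.7 × 10^-10
Q < Ksp, so no precipitate of PbI2 forms.

Q = 5.7 x 10^-10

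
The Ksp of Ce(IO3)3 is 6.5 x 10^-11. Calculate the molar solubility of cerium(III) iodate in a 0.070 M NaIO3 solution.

Ce(IO3)3(s) ⇌ Ce^3+(aq) + 3 IO3^-(aq)
Ksp = [Ce^3+][IO3^-]^3
Let s be the molar solubility in this solution. [Ce^3+] = s, [IO3^-] = 0.070 + 3s ≈ 0.070 (Ksp is small, so little additional dissolves).
Ksp ≈ s × (0.070)^3
s = 1.9 × 10^-7 M
Check: 3s = 5.7 × 10^-7 ≪ 0.070, so the approximation is valid.

s = 1.9 × 10^-7 M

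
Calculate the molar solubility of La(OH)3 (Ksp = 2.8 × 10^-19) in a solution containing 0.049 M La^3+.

s ≈ 6.0e-7 M

La(OH)3(s) ⇌ La^3+ + 3 OH^-
Ksp = [La^3+][OH^-]^3
If s mol/L dissolves here, [La^3+] = 0.049 + s ≈ 0.049, [OH^-] = 3s (common-ion effect: La^3+ is already 0.049 M).
Ksp ≈ 0.049 × (3s)^3
s = 6.0 × 10^-7 M
Check: s = 6.0 × 10^-7 ≪ 0.049, so the approximation is valid.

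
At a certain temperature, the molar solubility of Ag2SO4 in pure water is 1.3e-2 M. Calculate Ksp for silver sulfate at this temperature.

8.8 × 10^-6

Ag2SO4(s) <=> 2 Ag^+(aq) + SO4^2-(aq)
Let s = molar solubility. Then [Ag^+] = 2s and [SO4^2-] = s.
Ksp = [Ag^+]^2[SO4^2-]
Substituting: Ksp = (2s)^2s = 4s^3
Ksp = 4 × (1.3 × 10^-2)^3 = 8.8 x 10^-6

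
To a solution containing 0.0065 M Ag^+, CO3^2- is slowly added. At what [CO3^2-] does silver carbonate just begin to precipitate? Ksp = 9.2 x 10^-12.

Ag2CO3(s) ⇌ 2 Ag^+ + CO3^2-
Ksp = [Ag^+]^2[CO3^2-]
Precipitation begins when Q = Ksp. With [Ag^+] = 0.0065 M:
9.2 x 10^-12 = (0.0065)^2 × [CO3^2-]
[CO3^2-] = (9.2 x 10^-12 / 4.23 × 10^-5) = 2.2 × 10^-7 M

2.2 x 10^-7 M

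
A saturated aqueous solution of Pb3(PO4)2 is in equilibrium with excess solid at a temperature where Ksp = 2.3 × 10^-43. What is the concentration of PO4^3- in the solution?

Pb3(PO4)2(s) ⇌ 3 Pb^2+(aq) + 2 PO4^3-(aq)
Ksp = [Pb^2+]^3[PO4^3-]^2
Let s = molar solubility. Then [Pb^2+] = 3s and [PO4^3-] = 2s.
Substituting: Ksp = (3s)^3(2s)^2 = 108s^5
s = (2.3 × 10^-43 / 108)^(1/5) = 1.16 x 10^-9 M
[PO4^3-] = 2s = 2.3 x 10^-9 M

[PO4^3-] = 2.3 × 10^-9 M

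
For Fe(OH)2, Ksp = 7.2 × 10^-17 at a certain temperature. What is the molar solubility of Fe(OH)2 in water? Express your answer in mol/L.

s = 2.6 × 10^-6 M

Fe(OH)2(s) ⇌ Fe^2+ + 2 OH^-
Ksp = [Fe^2+][OH^-]^2
If s mol/L of Fe(OH)2 dissolves, [Fe^2+] = s and [OH^-] = 2s.
So Ksp = s × (2s)^2 = 4s^3
Solving, s = (7.2 × 10^-17/4)^(1/3) = 2.6 x 10^-6 M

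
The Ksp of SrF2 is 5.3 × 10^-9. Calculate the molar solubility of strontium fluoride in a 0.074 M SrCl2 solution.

SrF2(s) <=> Sr^2+(aq) + 2 F^-(aq)
Ksp = [Sr^2+][F^-]^2
If s mol/L dissolves here, [Sr^2+] = 0.074 + s ≈ 0.074, [F^-] = 2s (common-ion effect: Sr^2+ is already 0.074 M).
Ksp ≈ 0.074 × (2s)^2
s = 1.3 × 10^-4 M
Check: s = 1.3 x 10^-4 ≪ 0.074, so the approximation is valid.

s = 1.3 × 10^-4 M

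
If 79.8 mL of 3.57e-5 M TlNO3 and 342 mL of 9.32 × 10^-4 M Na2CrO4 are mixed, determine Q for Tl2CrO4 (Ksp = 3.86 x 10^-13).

Total volume = 79.8 + 342 = 421.8 mL.
[Tl^+] = 3.57 × 10^-5 × (79.8/421.8) = 6.754 × 10^-6 M
[CrO4^2-] = 9.32 x 10^-4 × (342/421.8) = 7.557 x 10^-4 M
Tl2CrO4(s) <=> 2 Tl^+ + CrO4^2-, so Q = [Tl^+]^2[CrO4^2-]
Q = (6.754 × 10^-6)^2(7.557 × 10^-4) = 3.45 × 10^-14
Q < Ksp, so no precipitate of Tl2CrO4 forms.

Q ≈ 3.45 x 10^-14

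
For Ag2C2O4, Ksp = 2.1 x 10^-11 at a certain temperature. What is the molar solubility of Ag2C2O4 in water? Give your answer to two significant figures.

Ag2C2O4(s) <=> 2 Ag^+ + C2O4^2-
Ksp = [Ag^+]^2[C2O4^2-]
For each mole of Ag2C2O4 that dissolves: [Ag^+] = 2s, [C2O4^2-] = s.
Ksp = (2s)^2s = 4s^3
Solving, s = (2.1 x 10^-11/4)^(1/3) = 1.7 x 10^-4 M

s = 1.7 × 10^-4 M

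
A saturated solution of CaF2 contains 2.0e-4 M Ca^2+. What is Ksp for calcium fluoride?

CaF2(s) <=> Ca^2+(aq) + 2 F^-(aq)
Stoichiometry gives [F^-] = (2/1)[Ca^2+] = 4.00 × 10^-4 M.
Ksp = [Ca^2+][F^-]^2
Ksp = 2.0 x 10^-4 × (4.00 × 10^-4)^2 = 3.2 × 10^-11

3.2e-11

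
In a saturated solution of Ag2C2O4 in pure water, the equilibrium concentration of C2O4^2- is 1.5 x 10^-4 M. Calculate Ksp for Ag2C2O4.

Ksp = 1.4 × 10^-11

Ag2C2O4(s) <=> 2 Ag^+(aq) + C2O4^2-(aq)
Stoichiometry gives [Ag^+] = (2/1)[C2O4^2-] = 3.00 × 10^-4 M.
Ksp = [Ag^+]^2[C2O4^2-]
Ksp = (3.00 × 10^-4)^2 × 1.5 × 10^-4 = 1.4 × 10^-11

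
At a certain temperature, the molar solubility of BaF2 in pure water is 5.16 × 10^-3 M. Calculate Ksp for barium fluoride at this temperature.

BaF2(s) ⇌ Ba^2+ + 2 F^-
If s mol/L of BaF2 dissolves, [Ba^2+] = s and [F^-] = 2s.
Ksp = [Ba^2+][F^-]^2
Substituting: Ksp = s(2s)^2 = 4s^3
With s = 5.16 × 10^-3: Ksp = 5.50 × 10^-7

Ksp = 5.50e-7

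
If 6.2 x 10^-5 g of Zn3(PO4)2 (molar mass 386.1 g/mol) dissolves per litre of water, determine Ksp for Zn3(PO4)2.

Molar solubility s = (6.2 × 10^-5 g/L) / (386.1 g/mol) = 1.61 × 10^-7 M.
Zn3(PO4)2(s) ⇌ 3 Zn^2+ + 2 PO4^3-
If s mol/L of Zn3(PO4)2 dissolves, [Zn^2+] = 3s and [PO4^3-] = 2s.
Ksp = [Zn^2+]^3[PO4^3-]^2
Substituting: Ksp = (3s)^3(2s)^2 = 108s^5
Ksp = 108 × (1.61 × 10^-7)^5 = 1.2 × 10^-32

Ksp ≈ 1.2 x 10^-32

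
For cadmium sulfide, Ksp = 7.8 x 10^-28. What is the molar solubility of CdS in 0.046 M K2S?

s = 1.7 × 10^-26 M

CdS(s) <=> Cd^2+ + S^2-
Ksp = [Cd^2+][S^2-]
Let s = moles of CdS that dissolve per litre. [Cd^2+] = s, [S^2-] = 0.046 + s ≈ 0.046 (since S^2- from K2S dominates).
Ksp ≈ s × 0.046
s = 1.7 × 10^-26 M
Check: s = 1.7 x 10^-26 ≪ 0.046, so the approximation is valid.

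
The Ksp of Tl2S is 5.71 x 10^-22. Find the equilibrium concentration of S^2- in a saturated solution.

Tl2S(s) ⇌ 2 Tl^+(aq) + S^2-(aq)
Ksp = [Tl^+]^2[S^2-]
Let s = molar solubility. Then [Tl^+] = 2s and [S^2-] = s.
So Ksp = (2s)^2 × s = 4s^3
s = (5.71 x 10^-22 / 4)^(1/3) = 5.226 × 10^-8 M
[S^2-] = s = 5.23 × 10^-8 M

[S^2-] ≈ 5.23e-8 M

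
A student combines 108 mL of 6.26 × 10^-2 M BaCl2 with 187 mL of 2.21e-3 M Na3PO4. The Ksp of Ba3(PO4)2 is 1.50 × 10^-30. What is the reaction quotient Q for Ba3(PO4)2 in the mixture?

2.36 × 10^-11

Total volume = 108 + 187 = 295 mL.
[Ba^2+] = 6.26 × 10^-2 × (108/295) = 2.292 × 10^-2 M
[PO4^3-] = 2.21 × 10^-3 × (187/295) = 1.401 × 10^-3 M
Ba3(PO4)2(s) ⇌ 3 Ba^2+ + 2 PO4^3-, so Q = [Ba^2+]^3[PO4^3-]^2
Q = (2.292 × 10^-2)^3(1.401 × 10^-3)^2 = 2.36 x 10^-11
Q > Ksp, so Ba3(PO4)2 will precipitate.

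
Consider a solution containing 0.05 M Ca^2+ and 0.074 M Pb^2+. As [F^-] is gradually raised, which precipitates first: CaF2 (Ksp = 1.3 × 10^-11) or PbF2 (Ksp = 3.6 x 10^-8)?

CaF2

Each salt begins to precipitate when Q = Ksp, i.e. when [F^-] reaches its threshold.
For CaF2: 1.3 × 10^-11 = 0.05 × [F^-]^2  ⇒  [F^-] = 1.6 × 10^-5 M.
For PbF2: 3.6 x 10^-8 = 0.074 × [F^-]^2  ⇒  [F^-] = 7.0 × 10^-4 M.
The salt with the lower threshold [F^-] precipitates first: CaF2.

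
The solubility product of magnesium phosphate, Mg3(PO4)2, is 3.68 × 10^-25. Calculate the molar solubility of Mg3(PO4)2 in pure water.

Mg3(PO4)2(s) <=> 3 Mg^2+(aq) + 2 PO4^3-(aq)
Ksp = [Mg^2+]^3[PO4^3-]^2
Let s = molar solubility. Then [Mg^2+] = 3s and [PO4^3-] = 2s.
Substituting: Ksp = (3s)^3(2s)^2 = 108s^5
Solving, s = (3.68 × 10^-25/108)^(1/5) = 5.09 x 10^-6 M

s ≈ 5.09e-6 M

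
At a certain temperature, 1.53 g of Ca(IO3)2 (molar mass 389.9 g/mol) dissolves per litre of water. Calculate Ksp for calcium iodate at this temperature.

Ksp ≈ 2.42 × 10^-7

Molar solubility s = (1.53 g/L) / (389.9 g/mol) = 3.924 × 10^-3 M.
Ca(IO3)2(s) ⇌ Ca^2+ + 2 IO3^-
With molar solubility s: [Ca^2+] = s, [IO3^-] = 2s.
Ksp = [Ca^2+][IO3^-]^2
Substituting: Ksp = s(2s)^2 = 4s^3
With s = 3.924 × 10^-3: Ksp = 2.42 × 10^-7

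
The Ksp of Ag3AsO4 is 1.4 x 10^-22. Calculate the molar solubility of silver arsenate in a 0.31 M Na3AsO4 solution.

Ag3AsO4(s) ⇌ 3 Ag^+ + AsO4^3-
Ksp = [Ag^+]^3[AsO4^3-]
If s mol/L dissolves here, [Ag^+] = 3s, [AsO4^3-] = 0.31 + s ≈ 0.31 (Ksp is small, so little additional dissolves).
Ksp ≈ (3s)^3 × 0.31
s = 2.6 × 10^-8 M
Check: s = 2.6 × 10^-8 ≪ 0.31, so the approximation is valid.

2.6 × 10^-8 M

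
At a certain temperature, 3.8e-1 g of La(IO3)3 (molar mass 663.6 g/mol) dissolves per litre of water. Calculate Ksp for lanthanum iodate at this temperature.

Ksp ≈ 2.9 x 10^-12

Molar solubility s = (3.8 × 10^-1 g/L) / (663.6 g/mol) = 5.73 × 10^-4 M.
La(IO3)3(s) ⇌ La^3+(aq) + 3 IO3^-(aq)
For each mole of La(IO3)3 that dissolves: [La^3+] = s, [IO3^-] = 3s.
Ksp = [La^3+][IO3^-]^3
Substituting: Ksp = s(3s)^3 = 27s^4
With s = 5.73 × 10^-4: Ksp = 2.9 x 10^-12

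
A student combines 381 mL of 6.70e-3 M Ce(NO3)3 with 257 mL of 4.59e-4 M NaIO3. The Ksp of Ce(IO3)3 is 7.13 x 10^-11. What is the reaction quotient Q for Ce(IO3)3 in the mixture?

Q ≈ 2.53e-14

Total volume = 381 + 257 = 638 mL.
[Ce^3+] = 6.70 x 10^-3 × (381/638) = 4.001 × 10^-3 M
[IO3^-] = 4.59 × 10^-4 × (257/638) = 1.849 × 10^-4 M
Ce(IO3)3(s) <=> Ce^3+ + 3 IO3^-, so Q = [Ce^3+][IO3^-]^3
Q = (4.001 x 10^-3)(1.849 × 10^-4)^3 = 2.53 x 10^-14
Q < Ksp, so no precipitate of Ce(IO3)3 forms.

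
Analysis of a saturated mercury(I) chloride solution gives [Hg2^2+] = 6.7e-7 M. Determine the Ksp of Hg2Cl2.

Ksp ≈ 1.2e-18

Hg2Cl2(s) <=> Hg2^2+ + 2 Cl^-
Stoichiometry gives [Cl^-] = (2/1)[Hg2^2+] = 1.34 x 10^-6 M.
Ksp = [Hg2^2+][Cl^-]^2
Ksp = 6.7 × 10^-7 × (1.34 × 10^-6)^2 = 1.2 × 10^-18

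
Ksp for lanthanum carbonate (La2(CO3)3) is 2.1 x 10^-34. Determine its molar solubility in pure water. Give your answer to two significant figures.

La2(CO3)3(s) ⇌ 2 La^3+ + 3 CO3^2-
Ksp = [La^3+]^2[CO3^2-]^3
With molar solubility s: [La^3+] = 2s, [CO3^2-] = 3s.
Ksp = (2s)^2(3s)^3 = 108s^5
s^5 = 2.1 x 10^-34 / 108, so s = 7.2 × 10^-8 M

s = 7.2 x 10^-8 M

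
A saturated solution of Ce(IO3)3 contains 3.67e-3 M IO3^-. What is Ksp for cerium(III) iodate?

Ce(IO3)3(s) <=> Ce^3+ + 3 IO3^-
Stoichiometry gives [Ce^3+] = (1/3)[IO3^-] = 1.223 x 10^-3 M.
Ksp = [Ce^3+][IO3^-]^3
Ksp = 1.223 × 10^-3 × (3.67 × 10^-3)^3 = 6.05 × 10^-11

Ksp = 6.05 × 10^-11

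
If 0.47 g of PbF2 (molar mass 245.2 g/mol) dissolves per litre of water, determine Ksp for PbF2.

Ksp = 2.8 × 10^-8

Molar solubility s = (4.7 × 10^-1 g/L) / (245.2 g/mol) = 1.92 x 10^-3 M.
PbF2(s) <=> Pb^2+(aq) + 2 F^-(aq)
For each mole of PbF2 that dissolves: [Pb^2+] = s, [F^-] = 2s.
Ksp = [Pb^2+][F^-]^2
So Ksp = s × (2s)^2 = 4s^3
With s = 1.92 × 10^-3: Ksp = 2.8 x 10^-8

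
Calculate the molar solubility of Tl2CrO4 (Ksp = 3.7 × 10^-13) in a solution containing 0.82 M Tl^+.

Tl2CrO4(s) ⇌ 2 Tl^+(aq) + CrO4^2-(aq)
Ksp = [Tl^+]^2[CrO4^2-]
If s mol/L dissolves here, [Tl^+] = 0.82 + 2s ≈ 0.82, [CrO4^2-] = s (Ksp is small, so little additional dissolves).
Ksp ≈ (0.82)^2 × s
s = 5.5 × 10^-13 M
Check: 2s = 1.1 x 10^-12 ≪ 0.82, so the approximation is valid.

s = 5.5e-13 M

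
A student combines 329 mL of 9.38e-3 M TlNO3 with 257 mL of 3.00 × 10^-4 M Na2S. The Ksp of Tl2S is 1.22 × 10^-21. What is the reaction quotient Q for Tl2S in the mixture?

Q = 3.65 x 10^-9

Total volume = 329 + 257 = 586 mL.
[Tl^+] = 9.38 × 10^-3 × (329/586) = 5.266 x 10^-3 M
[S^2-] = 3.00 × 10^-4 × (257/586) = 1.316 × 10^-4 M
Tl2S(s) <=> 2 Tl^+(aq) + S^2-(aq), so Q = [Tl^+]^2[S^2-]
Q = (5.266 × 10^-3)^2(1.316 × 10^-4) = 3.65 x 10^-9
Q > Ksp, so Tl2S will precipitate.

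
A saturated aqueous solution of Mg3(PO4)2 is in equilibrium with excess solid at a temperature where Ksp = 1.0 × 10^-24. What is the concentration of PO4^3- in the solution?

Mg3(PO4)2(s) <=> 3 Mg^2+(aq) + 2 PO4^3-(aq)
Ksp = [Mg^2+]^3[PO4^3-]^2
Let s = molar solubility. Then [Mg^2+] = 3s and [PO4^3-] = 2s.
Ksp = (3s)^3(2s)^2 = 108s^5
s^5 = 1.0 × 10^-24 / 108, so s = 6.21 × 10^-6 M
[PO4^3-] = 2s = 1.2 x 10^-5 M

[PO4^3-] ≈ 1.2e-5 M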